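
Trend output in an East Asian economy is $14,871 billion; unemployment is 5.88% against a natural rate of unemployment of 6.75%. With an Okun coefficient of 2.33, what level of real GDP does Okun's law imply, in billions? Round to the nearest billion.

Unemployment gap = 5.88 - 6.75 = -0.87 points, so the output gap is -2.33 × (-0.87) = 2.0271%.
Actual GDP = 14871 × (1 + 2.0271/100) = 14871 × 1.020271 ≈ 15172 billion.

$15,172 billion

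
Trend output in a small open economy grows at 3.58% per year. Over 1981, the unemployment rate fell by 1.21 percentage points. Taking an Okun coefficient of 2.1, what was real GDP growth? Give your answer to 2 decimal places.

Growth-rate Okun's law: g_Y = g_Y* - β × Δu.
g_Y = 3.58 - 2.1 × (-1.21) = 3.58 + 2.541 = 6.121%, i.e. 6.12% to 2 d.p.

6.12%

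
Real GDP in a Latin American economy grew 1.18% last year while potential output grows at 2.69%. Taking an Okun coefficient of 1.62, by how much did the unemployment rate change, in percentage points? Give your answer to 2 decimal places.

Growth-rate Okun's law: g_Y = g_Y* - β × Δu, so Δu = (g_Y* - g_Y)/β.
Δu = (2.69 - 1.18)/1.62 = 1.51/1.62 = 0.93 percentage points.

0.93 percentage points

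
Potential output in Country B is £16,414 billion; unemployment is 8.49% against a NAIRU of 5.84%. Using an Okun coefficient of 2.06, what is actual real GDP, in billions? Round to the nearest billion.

Unemployment gap = 8.49 - 5.84 = 2.65 points, so the output gap is -2.06 × 2.65 = -5.459%.
Actual GDP = 16414 × (1 - 5.459/100) = 16414 × 0.94541 ≈ 15518 billion.

£15,518 billion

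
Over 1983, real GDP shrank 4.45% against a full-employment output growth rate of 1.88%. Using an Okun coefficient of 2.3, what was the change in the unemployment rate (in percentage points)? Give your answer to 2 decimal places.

Growth-rate Okun's law: g_Y = g_Y* - β × Δu, so Δu = (g_Y* - g_Y)/β.
Δu = (1.88 + 4.45)/2.3 = 6.33/2.3 = 2.75 percentage points.

2.75 percentage points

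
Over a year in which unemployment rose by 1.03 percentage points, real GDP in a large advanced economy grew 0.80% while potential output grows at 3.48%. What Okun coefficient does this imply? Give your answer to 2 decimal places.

Growth form: g_Y = g_Y* - β × Δu, so β = (g_Y* - g_Y)/Δu.
β = (3.48 - 0.8)/1.03 = 2.68/1.03 = 2.60.

β ≈ 2.60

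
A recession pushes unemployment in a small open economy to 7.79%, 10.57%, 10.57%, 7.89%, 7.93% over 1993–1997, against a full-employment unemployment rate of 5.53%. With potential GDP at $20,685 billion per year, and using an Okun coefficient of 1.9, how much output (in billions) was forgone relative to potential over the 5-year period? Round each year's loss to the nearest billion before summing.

Year 1993: gap = -1.9 × (7.79 - 5.53) = -4.294%, loss ≈ 20685 × 4.294/100 ≈ 888.
Year 1994: gap = -1.9 × (10.57 - 5.53) = -9.576%, loss ≈ 20685 × 9.576/100 ≈ 1981.
Year 1995: gap = -1.9 × (10.57 - 5.53) = -9.576%, loss ≈ 20685 × 9.576/100 ≈ 1981.
Year 1996: gap = -1.9 × (7.89 - 5.53) = -4.484%, loss ≈ 20685 × 4.484/100 ≈ 928.
Year 1997: gap = -1.9 × (7.93 - 5.53) = -4.56%, loss ≈ 20685 × 4.56/100 ≈ 943.
Total lost output = 888 + 1981 + 1981 + 928 + 943 = 6721 billion.

$6,721 billion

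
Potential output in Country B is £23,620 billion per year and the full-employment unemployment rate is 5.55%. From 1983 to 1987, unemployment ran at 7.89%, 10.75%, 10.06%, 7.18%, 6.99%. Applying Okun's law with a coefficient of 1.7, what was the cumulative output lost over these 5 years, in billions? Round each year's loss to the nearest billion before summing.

£6,072 billion

Year 1983: gap = -1.7 × (7.89 - 5.55) = -3.978%, loss ≈ 23620 × 3.978/100 ≈ 940.
Year 1984: gap = -1.7 × (10.75 - 5.55) = -8.84%, loss ≈ 23620 × 8.84/100 ≈ 2088.
Year 1985: gap = -1.7 × (10.06 - 5.55) = -7.667%, loss ≈ 23620 × 7.667/100 ≈ 1811.
Year 1986: gap = -1.7 × (7.18 - 5.55) = -2.771%, loss ≈ 23620 × 2.771/100 ≈ 655.
Year 1987: gap = -1.7 × (6.99 - 5.55) = -2.448%, loss ≈ 23620 × 2.448/100 ≈ 578.
Total lost output = 940 + 2088 + 1811 + 655 + 578 = 6072 billion.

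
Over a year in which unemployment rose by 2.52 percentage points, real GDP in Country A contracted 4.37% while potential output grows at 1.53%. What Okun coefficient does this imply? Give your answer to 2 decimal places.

Growth form: g_Y = g_Y* - β × Δu, so β = (g_Y* - g_Y)/Δu.
β = (1.53 + 4.37)/2.52 = 5.9/2.52 = 2.34.

β ≈ 2.34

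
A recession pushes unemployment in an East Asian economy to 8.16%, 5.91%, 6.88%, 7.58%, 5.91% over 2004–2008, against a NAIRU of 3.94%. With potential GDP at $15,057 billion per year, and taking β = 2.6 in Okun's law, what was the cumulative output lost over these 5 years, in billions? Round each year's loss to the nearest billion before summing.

Year 2004: gap = -2.6 × (8.16 - 3.94) = -10.972%, loss ≈ 15057 × 10.972/100 ≈ 1652.
Year 2005: gap = -2.6 × (5.91 - 3.94) = -5.122%, loss ≈ 15057 × 5.122/100 ≈ 771.
Year 2006: gap = -2.6 × (6.88 - 3.94) = -7.644%, loss ≈ 15057 × 7.644/100 ≈ 1151.
Year 2007: gap = -2.6 × (7.58 - 3.94) = -9.464%, loss ≈ 15057 × 9.464/100 ≈ 1425.
Year 2008: gap = -2.6 × (5.91 - 3.94) = -5.122%, loss ≈ 15057 × 5.122/100 ≈ 771.
Total lost output = 1652 + 771 + 1151 + 1425 + 771 = 5770 billion.

$5,770 billion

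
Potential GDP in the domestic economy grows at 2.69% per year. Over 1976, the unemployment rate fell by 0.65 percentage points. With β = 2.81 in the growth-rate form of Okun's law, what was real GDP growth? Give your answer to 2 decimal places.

4.52%

Growth-rate Okun's law: g_Y = g_Y* - β × Δu.
g_Y = 2.69 - 2.81 × (-0.65) = 2.69 + 1.8265 = 4.5165%, i.e. 4.52% to 2 d.p.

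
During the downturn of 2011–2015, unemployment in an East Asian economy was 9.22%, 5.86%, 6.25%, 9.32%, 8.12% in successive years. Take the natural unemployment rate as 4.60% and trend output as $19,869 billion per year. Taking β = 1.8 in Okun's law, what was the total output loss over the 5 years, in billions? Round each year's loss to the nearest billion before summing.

$5,640 billion

Year 2011: gap = -1.8 × (9.22 - 4.6) = -8.316%, loss ≈ 19869 × 8.316/100 ≈ 1652.
Year 2012: gap = -1.8 × (5.86 - 4.6) = -2.268%, loss ≈ 19869 × 2.268/100 ≈ 451.
Year 2013: gap = -1.8 × (6.25 - 4.6) = -2.97%, loss ≈ 19869 × 2.97/100 ≈ 590.
Year 2014: gap = -1.8 × (9.32 - 4.6) = -8.496%, loss ≈ 19869 × 8.496/100 ≈ 1688.
Year 2015: gap = -1.8 × (8.12 - 4.6) = -6.336%, loss ≈ 19869 × 6.336/100 ≈ 1259.
Total lost output = 1652 + 451 + 590 + 1688 + 1259 = 5640 billion.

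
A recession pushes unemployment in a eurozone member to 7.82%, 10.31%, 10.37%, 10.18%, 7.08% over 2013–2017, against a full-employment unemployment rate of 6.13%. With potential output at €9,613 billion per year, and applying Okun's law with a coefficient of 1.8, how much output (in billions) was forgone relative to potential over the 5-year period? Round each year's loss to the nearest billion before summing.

Year 2013: gap = -1.8 × (7.82 - 6.13) = -3.042%, loss ≈ 9613 × 3.042/100 ≈ 292.
Year 2014: gap = -1.8 × (10.31 - 6.13) = -7.524%, loss ≈ 9613 × 7.524/100 ≈ 723.
Year 2015: gap = -1.8 × (10.37 - 6.13) = -7.632%, loss ≈ 9613 × 7.632/100 ≈ 734.
Year 2016: gap = -1.8 × (10.18 - 6.13) = -7.29%, loss ≈ 9613 × 7.29/100 ≈ 701.
Year 2017: gap = -1.8 × (7.08 - 6.13) = -1.71%, loss ≈ 9613 × 1.71/100 ≈ 164.
Total lost output = 292 + 723 + 734 + 701 + 164 = 2614 billion.

€2,614 billion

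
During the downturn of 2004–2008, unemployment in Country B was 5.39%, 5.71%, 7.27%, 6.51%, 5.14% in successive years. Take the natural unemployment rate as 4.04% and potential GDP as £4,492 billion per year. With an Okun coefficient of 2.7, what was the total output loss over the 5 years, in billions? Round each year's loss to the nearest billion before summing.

£1,192 billion

Year 2004: gap = -2.7 × (5.39 - 4.04) = -3.645%, loss ≈ 4492 × 3.645/100 ≈ 164.
Year 2005: gap = -2.7 × (5.71 - 4.04) = -4.509%, loss ≈ 4492 × 4.509/100 ≈ 203.
Year 2006: gap = -2.7 × (7.27 - 4.04) = -8.721%, loss ≈ 4492 × 8.721/100 ≈ 392.
Year 2007: gap = -2.7 × (6.51 - 4.04) = -6.669%, loss ≈ 4492 × 6.669/100 ≈ 300.
Year 2008: gap = -2.7 × (5.14 - 4.04) = -2.97%, loss ≈ 4492 × 2.97/100 ≈ 133.
Total lost output = 164 + 203 + 392 + 300 + 133 = 1192 billion.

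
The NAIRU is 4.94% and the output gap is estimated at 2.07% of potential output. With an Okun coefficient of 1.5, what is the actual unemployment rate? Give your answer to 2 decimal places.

From Okun's law, u - u* = -(output gap)/β = -(2.07)/1.5 = -1.38 points.
So u = 4.94 - 1.38 = 3.56%.

3.56%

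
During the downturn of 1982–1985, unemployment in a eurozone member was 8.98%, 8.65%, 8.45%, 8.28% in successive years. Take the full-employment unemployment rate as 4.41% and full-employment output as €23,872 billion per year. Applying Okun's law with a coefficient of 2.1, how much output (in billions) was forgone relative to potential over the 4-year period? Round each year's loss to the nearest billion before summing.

€8,382 billion

Year 1982: gap = -2.1 × (8.98 - 4.41) = -9.597%, loss ≈ 23872 × 9.597/100 ≈ 2291.
Year 1983: gap = -2.1 × (8.65 - 4.41) = -8.904%, loss ≈ 23872 × 8.904/100 ≈ 2126.
Year 1984: gap = -2.1 × (8.45 - 4.41) = -8.484%, loss ≈ 23872 × 8.484/100 ≈ 2025.
Year 1985: gap = -2.1 × (8.28 - 4.41) = -8.127%, loss ≈ 23872 × 8.127/100 ≈ 1940.
Total lost output = 2291 + 2126 + 2025 + 1940 = 8382 billion.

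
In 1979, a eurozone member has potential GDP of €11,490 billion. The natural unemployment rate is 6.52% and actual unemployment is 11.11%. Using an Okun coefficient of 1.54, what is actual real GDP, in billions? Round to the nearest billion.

Unemployment gap = 11.11 - 6.52 = 4.59 points, so the output gap is -1.54 × 4.59 = -7.0686%.
Actual GDP = 11490 × (1 - 7.0686/100) = 11490 × 0.929314 ≈ 10678 billion.

€10,678 billion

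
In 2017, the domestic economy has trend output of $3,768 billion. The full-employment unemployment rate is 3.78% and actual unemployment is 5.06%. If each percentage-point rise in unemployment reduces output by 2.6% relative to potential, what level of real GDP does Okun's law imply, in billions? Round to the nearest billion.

$3,643 billion

Unemployment gap = 5.06 - 3.78 = 1.28 points, so the output gap is -2.6 × 1.28 = -3.328%.
Actual GDP = 3768 × (1 - 3.328/100) = 3768 × 0.96672 ≈ 3643 billion.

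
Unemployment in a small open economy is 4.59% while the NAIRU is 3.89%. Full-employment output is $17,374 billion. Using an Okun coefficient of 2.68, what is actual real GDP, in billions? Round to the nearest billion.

$17,048 billion

Unemployment gap = 4.59 - 3.89 = 0.7 points, so the output gap is -2.68 × 0.7 = -1.876%.
Actual GDP = 17374 × (1 - 1.876/100) = 17374 × 0.98124 ≈ 17048 billion.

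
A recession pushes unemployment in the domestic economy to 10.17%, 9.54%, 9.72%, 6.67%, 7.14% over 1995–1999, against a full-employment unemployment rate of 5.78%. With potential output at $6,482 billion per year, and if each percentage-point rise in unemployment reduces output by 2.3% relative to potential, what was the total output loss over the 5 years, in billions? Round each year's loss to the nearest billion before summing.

Year 1995: gap = -2.3 × (10.17 - 5.78) = -10.097%, loss ≈ 6482 × 10.097/100 ≈ 654.
Year 1996: gap = -2.3 × (9.54 - 5.78) = -8.648%, loss ≈ 6482 × 8.648/100 ≈ 561.
Year 1997: gap = -2.3 × (9.72 - 5.78) = -9.062%, loss ≈ 6482 × 9.062/100 ≈ 587.
Year 1998: gap = -2.3 × (6.67 - 5.78) = -2.047%, loss ≈ 6482 × 2.047/100 ≈ 133.
Year 1999: gap = -2.3 × (7.14 - 5.78) = -3.128%, loss ≈ 6482 × 3.128/100 ≈ 203.
Total lost output = 654 + 561 + 587 + 133 + 203 = 2138 billion.

$2,138 billion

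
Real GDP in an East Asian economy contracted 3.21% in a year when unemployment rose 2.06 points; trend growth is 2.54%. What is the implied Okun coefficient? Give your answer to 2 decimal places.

β ≈ 2.79

Growth form: g_Y = g_Y* - β × Δu, so β = (g_Y* - g_Y)/Δu.
β = (2.54 + 3.21)/2.06 = 5.75/2.06 = 2.79.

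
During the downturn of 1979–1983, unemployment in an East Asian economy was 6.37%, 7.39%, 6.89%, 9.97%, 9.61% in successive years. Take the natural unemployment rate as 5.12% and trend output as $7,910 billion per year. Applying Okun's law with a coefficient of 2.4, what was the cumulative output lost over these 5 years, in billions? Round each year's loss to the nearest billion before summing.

$2,777 billion

Year 1979: gap = -2.4 × (6.37 - 5.12) = -3%, loss ≈ 7910 × 3/100 ≈ 237.
Year 1980: gap = -2.4 × (7.39 - 5.12) = -5.448%, loss ≈ 7910 × 5.448/100 ≈ 431.
Year 1981: gap = -2.4 × (6.89 - 5.12) = -4.248%, loss ≈ 7910 × 4.248/100 ≈ 336.
Year 1982: gap = -2.4 × (9.97 - 5.12) = -11.64%, loss ≈ 7910 × 11.64/100 ≈ 921.
Year 1983: gap = -2.4 × (9.61 - 5.12) = -10.776%, loss ≈ 7910 × 10.776/100 ≈ 852.
Total lost output = 237 + 431 + 336 + 921 + 852 = 2777 billion.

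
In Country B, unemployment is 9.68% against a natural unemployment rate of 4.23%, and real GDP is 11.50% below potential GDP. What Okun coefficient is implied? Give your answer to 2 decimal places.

β ≈ 2.11

Okun's law: output gap = -β × (u - u*).
-11.50 = -β × (9.68 - 4.23) = -β × 5.45, so β = 11.5/5.45 = 2.11.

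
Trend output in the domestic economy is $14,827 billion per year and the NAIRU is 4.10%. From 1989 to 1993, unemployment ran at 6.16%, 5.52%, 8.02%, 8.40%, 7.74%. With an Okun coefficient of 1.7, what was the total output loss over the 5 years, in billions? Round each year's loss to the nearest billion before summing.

$3,866 billion

Year 1989: gap = -1.7 × (6.16 - 4.1) = -3.502%, loss ≈ 14827 × 3.502/100 ≈ 519.
Year 1990: gap = -1.7 × (5.52 - 4.1) = -2.414%, loss ≈ 14827 × 2.414/100 ≈ 358.
Year 1991: gap = -1.7 × (8.02 - 4.1) = -6.664%, loss ≈ 14827 × 6.664/100 ≈ 988.
Year 1992: gap = -1.7 × (8.4 - 4.1) = -7.31%, loss ≈ 14827 × 7.31/100 ≈ 1084.
Year 1993: gap = -1.7 × (7.74 - 4.1) = -6.188%, loss ≈ 14827 × 6.188/100 ≈ 917.
Total lost output = 519 + 358 + 988 + 1084 + 917 = 3866 billion.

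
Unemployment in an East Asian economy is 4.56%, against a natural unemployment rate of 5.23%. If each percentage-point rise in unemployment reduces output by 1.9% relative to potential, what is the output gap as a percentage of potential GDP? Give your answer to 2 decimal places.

The unemployment gap is 4.56 - 5.23 = -0.67 percentage points.
Okun's law gives an output gap of -1.9 × (-0.67) = 1.273%, i.e. 1.27% above potential.

1.27%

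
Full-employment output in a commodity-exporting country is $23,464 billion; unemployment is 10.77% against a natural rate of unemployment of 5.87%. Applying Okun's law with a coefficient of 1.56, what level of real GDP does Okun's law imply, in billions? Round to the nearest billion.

Unemployment gap = 10.77 - 5.87 = 4.9 points, so the output gap is -1.56 × 4.9 = -7.644%.
Actual GDP = 23464 × (1 - 7.644/100) = 23464 × 0.92356 ≈ 21670 billion.

$21,670 billion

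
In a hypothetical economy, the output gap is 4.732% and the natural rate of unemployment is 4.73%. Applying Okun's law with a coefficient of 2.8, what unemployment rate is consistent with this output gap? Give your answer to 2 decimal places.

From Okun's law, u - u* = -(output gap)/β = -(4.732)/2.8 = -1.69 points.
So u = 4.73 - 1.69 = 3.04%.

3.04%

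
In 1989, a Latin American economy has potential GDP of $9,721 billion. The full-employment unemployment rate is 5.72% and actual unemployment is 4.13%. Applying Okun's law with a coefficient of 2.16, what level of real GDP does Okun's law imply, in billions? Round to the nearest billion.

$10,055 billion

Unemployment gap = 4.13 - 5.72 = -1.59 points, so the output gap is -2.16 × (-1.59) = 3.4344%.
Actual GDP = 9721 × (1 + 3.4344/100) = 9721 × 1.034344 ≈ 10055 billion.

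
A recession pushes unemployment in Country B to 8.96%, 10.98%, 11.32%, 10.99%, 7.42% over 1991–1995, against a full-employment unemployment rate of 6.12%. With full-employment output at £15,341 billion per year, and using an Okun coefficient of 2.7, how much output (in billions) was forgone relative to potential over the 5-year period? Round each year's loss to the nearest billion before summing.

£7,898 billion

Year 1991: gap = -2.7 × (8.96 - 6.12) = -7.668%, loss ≈ 15341 × 7.668/100 ≈ 1176.
Year 1992: gap = -2.7 × (10.98 - 6.12) = -13.122%, loss ≈ 15341 × 13.122/100 ≈ 2013.
Year 1993: gap = -2.7 × (11.32 - 6.12) = -14.04%, loss ≈ 15341 × 14.04/100 ≈ 2154.
Year 1994: gap = -2.7 × (10.99 - 6.12) = -13.149%, loss ≈ 15341 × 13.149/100 ≈ 2017.
Year 1995: gap = -2.7 × (7.42 - 6.12) = -3.51%, loss ≈ 15341 × 3.51/100 ≈ 538.
Total lost output = 1176 + 2013 + 2154 + 2017 + 538 = 7898 billion.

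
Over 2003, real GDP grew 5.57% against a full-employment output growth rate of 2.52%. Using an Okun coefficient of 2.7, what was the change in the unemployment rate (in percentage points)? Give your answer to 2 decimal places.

Growth-rate Okun's law: g_Y = g_Y* - β × Δu, so Δu = (g_Y* - g_Y)/β.
Δu = (2.52 - 5.57)/2.7 = -3.05/2.7 = -1.13 percentage points.

-1.13 percentage points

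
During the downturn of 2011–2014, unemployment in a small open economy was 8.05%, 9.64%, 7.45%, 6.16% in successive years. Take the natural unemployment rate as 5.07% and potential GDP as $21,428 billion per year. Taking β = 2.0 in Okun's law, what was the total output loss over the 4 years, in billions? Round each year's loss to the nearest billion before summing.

$4,723 billion

Year 2011: gap = -2.0 × (8.05 - 5.07) = -5.96%, loss ≈ 21428 × 5.96/100 ≈ 1277.
Year 2012: gap = -2.0 × (9.64 - 5.07) = -9.14%, loss ≈ 21428 × 9.14/100 ≈ 1959.
Year 2013: gap = -2.0 × (7.45 - 5.07) = -4.76%, loss ≈ 21428 × 4.76/100 ≈ 1020.
Year 2014: gap = -2.0 × (6.16 - 5.07) = -2.18%, loss ≈ 21428 × 2.18/100 ≈ 467.
Total lost output = 1277 + 1959 + 1020 + 467 = 4723 billion.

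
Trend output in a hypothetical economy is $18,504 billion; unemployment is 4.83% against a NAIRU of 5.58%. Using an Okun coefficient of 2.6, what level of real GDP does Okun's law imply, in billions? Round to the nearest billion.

$18,865 billion

Unemployment gap = 4.83 - 5.58 = -0.75 points, so the output gap is -2.6 × (-0.75) = 1.95%.
Actual GDP = 18504 × (1 + 1.95/100) = 18504 × 1.0195 ≈ 18865 billion.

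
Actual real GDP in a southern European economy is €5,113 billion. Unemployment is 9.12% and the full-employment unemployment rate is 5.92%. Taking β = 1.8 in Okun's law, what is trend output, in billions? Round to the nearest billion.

Unemployment gap = 9.12 - 5.92 = 3.2 points, so output gap = -1.8 × 3.2 = -5.76%.
Since Y = Y* × (1 + gap/100), Y* = 5113/0.9424 ≈ 5426 billion.

€5,426 billion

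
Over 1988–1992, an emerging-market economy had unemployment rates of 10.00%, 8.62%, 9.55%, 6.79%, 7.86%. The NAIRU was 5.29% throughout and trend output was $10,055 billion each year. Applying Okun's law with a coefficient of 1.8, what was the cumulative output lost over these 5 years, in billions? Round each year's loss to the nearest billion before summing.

$2,962 billion

Year 1988: gap = -1.8 × (10 - 5.29) = -8.478%, loss ≈ 10055 × 8.478/100 ≈ 852.
Year 1989: gap = -1.8 × (8.62 - 5.29) = -5.994%, loss ≈ 10055 × 5.994/100 ≈ 603.
Year 1990: gap = -1.8 × (9.55 - 5.29) = -7.668%, loss ≈ 10055 × 7.668/100 ≈ 771.
Year 1991: gap = -1.8 × (6.79 - 5.29) = -2.7%, loss ≈ 10055 × 2.7/100 ≈ 271.
Year 1992: gap = -1.8 × (7.86 - 5.29) = -4.626%, loss ≈ 10055 × 4.626/100 ≈ 465.
Total lost output = 852 + 603 + 771 + 271 + 465 = 2962 billion.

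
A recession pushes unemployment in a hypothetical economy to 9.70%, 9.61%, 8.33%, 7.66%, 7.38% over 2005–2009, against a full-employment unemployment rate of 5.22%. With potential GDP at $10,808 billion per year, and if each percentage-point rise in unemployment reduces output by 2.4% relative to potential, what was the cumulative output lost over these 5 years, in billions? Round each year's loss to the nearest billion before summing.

$4,301 billion

Year 2005: gap = -2.4 × (9.7 - 5.22) = -10.752%, loss ≈ 10808 × 10.752/100 ≈ 1162.
Year 2006: gap = -2.4 × (9.61 - 5.22) = -10.536%, loss ≈ 10808 × 10.536/100 ≈ 1139.
Year 2007: gap = -2.4 × (8.33 - 5.22) = -7.464%, loss ≈ 10808 × 7.464/100 ≈ 807.
Year 2008: gap = -2.4 × (7.66 - 5.22) = -5.856%, loss ≈ 10808 × 5.856/100 ≈ 633.
Year 2009: gap = -2.4 × (7.38 - 5.22) = -5.184%, loss ≈ 10808 × 5.184/100 ≈ 560.
Total lost output = 1162 + 1139 + 807 + 633 + 560 = 4301 billion.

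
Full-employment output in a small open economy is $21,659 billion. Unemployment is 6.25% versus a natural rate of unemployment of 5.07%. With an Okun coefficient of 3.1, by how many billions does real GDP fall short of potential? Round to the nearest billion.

$792 billion

Output gap = -3.1 × (6.25 - 5.07) = -3.1 × 1.18 = -3.658%.
Actual GDP ≈ 21659 × 0.96342 ≈ 20867 billion, so the shortfall is 21659 - 20867 = 792 billion.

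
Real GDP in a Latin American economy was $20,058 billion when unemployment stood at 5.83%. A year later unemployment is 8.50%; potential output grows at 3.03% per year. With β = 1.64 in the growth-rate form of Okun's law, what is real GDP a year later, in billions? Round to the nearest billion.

Δu = 8.5 - 5.83 = 2.67 points.
Okun's law (growth form): g_Y = g_Y* - β × Δu = 3.03 - 1.64 × (2.67) = 3.03 - 4.3788 = -1.3488%.
Real GDP in the next year = 20058 × (1 - 1.3488/100) = 20058 × 0.986512 ≈ 19787 billion.

$19,787 billion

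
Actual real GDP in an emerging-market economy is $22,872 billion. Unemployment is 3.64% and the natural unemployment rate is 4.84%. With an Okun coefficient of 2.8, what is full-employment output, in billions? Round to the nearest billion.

$22,128 billion

Unemployment gap = 3.64 - 4.84 = -1.2 points, so output gap = -2.8 × (-1.2) = 3.36%.
Since Y = Y* × (1 + gap/100), Y* = 22872/1.0336 ≈ 22128 billion.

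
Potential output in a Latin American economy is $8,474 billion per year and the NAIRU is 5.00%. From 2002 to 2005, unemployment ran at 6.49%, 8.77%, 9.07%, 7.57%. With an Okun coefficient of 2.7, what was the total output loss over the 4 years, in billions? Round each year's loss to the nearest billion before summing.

Year 2002: gap = -2.7 × (6.49 - 5) = -4.023%, loss ≈ 8474 × 4.023/100 ≈ 341.
Year 2003: gap = -2.7 × (8.77 - 5) = -10.179%, loss ≈ 8474 × 10.179/100 ≈ 863.
Year 2004: gap = -2.7 × (9.07 - 5) = -10.989%, loss ≈ 8474 × 10.989/100 ≈ 931.
Year 2005: gap = -2.7 × (7.57 - 5) = -6.939%, loss ≈ 8474 × 6.939/100 ≈ 588.
Total lost output = 341 + 863 + 931 + 588 = 2723 billion.

$2,723 billion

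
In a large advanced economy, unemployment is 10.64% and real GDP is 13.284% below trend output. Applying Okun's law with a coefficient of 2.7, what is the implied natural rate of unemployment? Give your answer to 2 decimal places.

From Okun's law, u - u* = -(output gap)/β = -(-13.284)/2.7 = 4.92 points.
So u* = 10.64 - 4.92 = 5.72%.

5.72%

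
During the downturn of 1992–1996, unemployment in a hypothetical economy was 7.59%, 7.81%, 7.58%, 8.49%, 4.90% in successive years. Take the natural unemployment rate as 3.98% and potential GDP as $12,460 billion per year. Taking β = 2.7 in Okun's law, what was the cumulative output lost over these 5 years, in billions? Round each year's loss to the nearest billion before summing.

$5,540 billion

Year 1992: gap = -2.7 × (7.59 - 3.98) = -9.747%, loss ≈ 12460 × 9.747/100 ≈ 1214.
Year 1993: gap = -2.7 × (7.81 - 3.98) = -10.341%, loss ≈ 12460 × 10.341/100 ≈ 1288.
Year 1994: gap = -2.7 × (7.58 - 3.98) = -9.72%, loss ≈ 12460 × 9.72/100 ≈ 1211.
Year 1995: gap = -2.7 × (8.49 - 3.98) = -12.177%, loss ≈ 12460 × 12.177/100 ≈ 1517.
Year 1996: gap = -2.7 × (4.9 - 3.98) = -2.484%, loss ≈ 12460 × 2.484/100 ≈ 310.
Total lost output = 1214 + 1288 + 1211 + 1517 + 310 = 5540 billion.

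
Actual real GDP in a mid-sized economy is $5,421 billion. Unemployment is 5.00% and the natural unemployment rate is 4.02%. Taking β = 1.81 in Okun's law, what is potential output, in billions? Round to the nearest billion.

$5,519 billion

Unemployment gap = 5 - 4.02 = 0.98 points, so output gap = -1.81 × 0.98 = -1.7738%.
Since Y = Y* × (1 + gap/100), Y* = 5421/0.982262 ≈ 5519 billion.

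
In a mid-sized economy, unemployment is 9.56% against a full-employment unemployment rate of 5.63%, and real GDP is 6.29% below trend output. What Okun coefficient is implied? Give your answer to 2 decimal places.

β ≈ 1.60

Okun's law: output gap = -β × (u - u*).
-6.29 = -β × (9.56 - 5.63) = -β × 3.93, so β = 6.29/3.93 = 1.60.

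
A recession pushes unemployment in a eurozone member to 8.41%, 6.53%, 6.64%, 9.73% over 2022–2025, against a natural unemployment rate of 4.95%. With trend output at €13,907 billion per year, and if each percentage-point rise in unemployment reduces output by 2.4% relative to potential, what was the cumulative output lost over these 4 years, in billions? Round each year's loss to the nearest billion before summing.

€3,841 billion

Year 2022: gap = -2.4 × (8.41 - 4.95) = -8.304%, loss ≈ 13907 × 8.304/100 ≈ 1155.
Year 2023: gap = -2.4 × (6.53 - 4.95) = -3.792%, loss ≈ 13907 × 3.792/100 ≈ 527.
Year 2024: gap = -2.4 × (6.64 - 4.95) = -4.056%, loss ≈ 13907 × 4.056/100 ≈ 564.
Year 2025: gap = -2.4 × (9.73 - 4.95) = -11.472%, loss ≈ 13907 × 11.472/100 ≈ 1595.
Total lost output = 1155 + 527 + 564 + 1595 = 3841 billion.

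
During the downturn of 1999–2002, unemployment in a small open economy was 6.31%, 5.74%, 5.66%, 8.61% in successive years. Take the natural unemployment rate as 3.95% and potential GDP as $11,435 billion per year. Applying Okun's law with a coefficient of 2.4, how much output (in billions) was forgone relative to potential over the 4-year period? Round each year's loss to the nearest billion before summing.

Year 1999: gap = -2.4 × (6.31 - 3.95) = -5.664%, loss ≈ 11435 × 5.664/100 ≈ 648.
Year 2000: gap = -2.4 × (5.74 - 3.95) = -4.296%, loss ≈ 11435 × 4.296/100 ≈ 491.
Year 2001: gap = -2.4 × (5.66 - 3.95) = -4.104%, loss ≈ 11435 × 4.104/100 ≈ 469.
Year 2002: gap = -2.4 × (8.61 - 3.95) = -11.184%, loss ≈ 11435 × 11.184/100 ≈ 1279.
Total lost output = 648 + 491 + 469 + 1279 = 2887 billion.

$2,887 billion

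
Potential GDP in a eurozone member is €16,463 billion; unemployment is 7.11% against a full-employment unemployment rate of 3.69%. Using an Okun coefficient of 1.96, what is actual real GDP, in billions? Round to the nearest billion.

Unemployment gap = 7.11 - 3.69 = 3.42 points, so the output gap is -1.96 × 3.42 = -6.7032%.
Actual GDP = 16463 × (1 - 6.7032/100) = 16463 × 0.932968 ≈ 15359 billion.

€15,359 billion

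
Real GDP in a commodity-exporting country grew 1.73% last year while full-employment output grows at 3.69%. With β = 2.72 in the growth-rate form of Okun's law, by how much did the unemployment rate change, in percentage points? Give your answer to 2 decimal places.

Growth-rate Okun's law: g_Y = g_Y* - β × Δu, so Δu = (g_Y* - g_Y)/β.
Δu = (3.69 - 1.73)/2.72 = 1.96/2.72 = 0.72 percentage points.

0.72 percentage points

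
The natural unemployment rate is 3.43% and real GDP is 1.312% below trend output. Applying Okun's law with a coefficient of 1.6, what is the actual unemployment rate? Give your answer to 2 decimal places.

4.25%

From Okun's law, u - u* = -(output gap)/β = -(-1.312)/1.6 = 0.82 points.
So u = 3.43 + 0.82 = 4.25%.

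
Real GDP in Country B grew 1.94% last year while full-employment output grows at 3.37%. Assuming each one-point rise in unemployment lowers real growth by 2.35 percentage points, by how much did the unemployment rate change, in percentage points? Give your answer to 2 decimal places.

Growth-rate Okun's law: g_Y = g_Y* - β × Δu, so Δu = (g_Y* - g_Y)/β.
Δu = (3.37 - 1.94)/2.35 = 1.43/2.35 = 0.61 percentage points.

0.61 percentage points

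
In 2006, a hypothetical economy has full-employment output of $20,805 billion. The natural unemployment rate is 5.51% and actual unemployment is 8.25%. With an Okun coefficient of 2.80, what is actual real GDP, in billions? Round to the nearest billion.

$19,209 billion

Unemployment gap = 8.25 - 5.51 = 2.74 points, so the output gap is -2.8 × 2.74 = -7.672%.
Actual GDP = 20805 × (1 - 7.672/100) = 20805 × 0.92328 ≈ 19209 billion.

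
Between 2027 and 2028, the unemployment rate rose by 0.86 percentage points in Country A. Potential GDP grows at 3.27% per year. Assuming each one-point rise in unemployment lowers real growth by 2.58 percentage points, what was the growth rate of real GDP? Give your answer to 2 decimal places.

Growth-rate Okun's law: g_Y = g_Y* - β × Δu.
g_Y = 3.27 - 2.58 × (0.86) = 3.27 - 2.2188 = 1.0512%, i.e. 1.05% to 2 d.p.

1.05%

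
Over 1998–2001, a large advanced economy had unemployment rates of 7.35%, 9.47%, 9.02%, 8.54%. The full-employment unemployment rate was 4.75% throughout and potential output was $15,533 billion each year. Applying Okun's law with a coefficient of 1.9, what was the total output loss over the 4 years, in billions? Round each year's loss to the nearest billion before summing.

Year 1998: gap = -1.9 × (7.35 - 4.75) = -4.94%, loss ≈ 15533 × 4.94/100 ≈ 767.
Year 1999: gap = -1.9 × (9.47 - 4.75) = -8.968%, loss ≈ 15533 × 8.968/100 ≈ 1393.
Year 2000: gap = -1.9 × (9.02 - 4.75) = -8.113%, loss ≈ 15533 × 8.113/100 ≈ 1260.
Year 2001: gap = -1.9 × (8.54 - 4.75) = -7.201%, loss ≈ 15533 × 7.201/100 ≈ 1119.
Total lost output = 767 + 1393 + 1260 + 1119 = 4539 billion.

$4,539 billion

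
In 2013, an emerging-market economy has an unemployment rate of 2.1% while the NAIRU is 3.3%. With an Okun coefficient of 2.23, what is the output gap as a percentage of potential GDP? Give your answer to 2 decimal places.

2.68%

The unemployment gap is 2.1 - 3.3 = -1.2 percentage points.
Okun's law gives an output gap of -2.23 × (-1.2) = 2.676%, i.e. 2.68% above potential.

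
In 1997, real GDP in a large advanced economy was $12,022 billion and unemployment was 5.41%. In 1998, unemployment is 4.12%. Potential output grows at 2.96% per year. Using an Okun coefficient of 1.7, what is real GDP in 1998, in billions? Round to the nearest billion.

Δu = 4.12 - 5.41 = -1.29 points.
Okun's law (growth form): g_Y = g_Y* - β × Δu = 2.96 - 1.7 × (-1.29) = 2.96 + 2.193 = 5.153%.
Real GDP in the next year = 12022 × (1 + 5.153/100) = 12022 × 1.05153 ≈ 12641 billion.

$12,641 billion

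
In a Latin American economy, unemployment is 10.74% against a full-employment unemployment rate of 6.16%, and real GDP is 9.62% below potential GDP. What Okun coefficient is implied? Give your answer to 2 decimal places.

β ≈ 2.10

Okun's law: output gap = -β × (u - u*).
-9.62 = -β × (10.74 - 6.16) = -β × 4.58, so β = 9.62/4.58 = 2.10.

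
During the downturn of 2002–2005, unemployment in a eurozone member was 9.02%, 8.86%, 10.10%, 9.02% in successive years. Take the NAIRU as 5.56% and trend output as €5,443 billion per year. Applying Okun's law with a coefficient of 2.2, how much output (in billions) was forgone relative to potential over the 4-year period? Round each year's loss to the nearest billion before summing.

€1,767 billion

Year 2002: gap = -2.2 × (9.02 - 5.56) = -7.612%, loss ≈ 5443 × 7.612/100 ≈ 414.
Year 2003: gap = -2.2 × (8.86 - 5.56) = -7.26%, loss ≈ 5443 × 7.26/100 ≈ 395.
Year 2004: gap = -2.2 × (10.1 - 5.56) = -9.988%, loss ≈ 5443 × 9.988/100 ≈ 544.
Year 2005: gap = -2.2 × (9.02 - 5.56) = -7.612%, loss ≈ 5443 × 7.612/100 ≈ 414.
Total lost output = 414 + 395 + 544 + 414 = 1767 billion.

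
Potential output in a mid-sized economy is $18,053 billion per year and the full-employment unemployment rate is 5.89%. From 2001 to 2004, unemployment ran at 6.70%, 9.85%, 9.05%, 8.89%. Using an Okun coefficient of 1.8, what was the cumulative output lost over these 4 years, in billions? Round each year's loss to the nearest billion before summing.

Year 2001: gap = -1.8 × (6.7 - 5.89) = -1.458%, loss ≈ 18053 × 1.458/100 ≈ 263.
Year 2002: gap = -1.8 × (9.85 - 5.89) = -7.128%, loss ≈ 18053 × 7.128/100 ≈ 1287.
Year 2003: gap = -1.8 × (9.05 - 5.89) = -5.688%, loss ≈ 18053 × 5.688/100 ≈ 1027.
Year 2004: gap = -1.8 × (8.89 - 5.89) = -5.4%, loss ≈ 18053 × 5.4/100 ≈ 975.
Total lost output = 263 + 1287 + 1027 + 975 = 3552 billion.

$3,552 billion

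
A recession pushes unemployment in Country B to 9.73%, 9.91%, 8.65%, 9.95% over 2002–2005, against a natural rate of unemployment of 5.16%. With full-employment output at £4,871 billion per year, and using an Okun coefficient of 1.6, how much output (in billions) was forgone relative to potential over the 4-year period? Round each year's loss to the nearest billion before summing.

£1,371 billion

Year 2002: gap = -1.6 × (9.73 - 5.16) = -7.312%, loss ≈ 4871 × 7.312/100 ≈ 356.
Year 2003: gap = -1.6 × (9.91 - 5.16) = -7.6%, loss ≈ 4871 × 7.6/100 ≈ 370.
Year 2004: gap = -1.6 × (8.65 - 5.16) = -5.584%, loss ≈ 4871 × 5.584/100 ≈ 272.
Year 2005: gap = -1.6 × (9.95 - 5.16) = -7.664%, loss ≈ 4871 × 7.664/100 ≈ 373.
Total lost output = 356 + 370 + 272 + 373 = 1371 billion.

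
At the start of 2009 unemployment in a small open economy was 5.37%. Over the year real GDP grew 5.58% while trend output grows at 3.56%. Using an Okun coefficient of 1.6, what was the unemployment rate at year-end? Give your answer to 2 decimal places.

4.11%

Growth-rate Okun's law: g_Y = g_Y* - β × Δu, so Δu = (g_Y* - g_Y)/β.
Δu = (3.56 - 5.58)/1.6 = -2.02/1.6 = -1.26 percentage points.
Year-end unemployment = 5.37 - 1.26 = 4.11%.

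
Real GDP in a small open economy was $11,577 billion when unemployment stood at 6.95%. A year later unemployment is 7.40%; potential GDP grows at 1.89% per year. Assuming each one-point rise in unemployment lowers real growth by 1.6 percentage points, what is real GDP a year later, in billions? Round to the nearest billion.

Δu = 7.4 - 6.95 = 0.45 points.
Okun's law (growth form): g_Y = g_Y* - β × Δu = 1.89 - 1.6 × (0.45) = 1.89 - 0.72 = 1.17%.
Real GDP in the next year = 11577 × (1 + 1.17/100) = 11577 × 1.0117 ≈ 11712 billion.

$11,712 billion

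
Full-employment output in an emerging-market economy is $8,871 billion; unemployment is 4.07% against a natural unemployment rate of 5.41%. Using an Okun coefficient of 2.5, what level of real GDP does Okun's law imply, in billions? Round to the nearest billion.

$9,168 billion

Unemployment gap = 4.07 - 5.41 = -1.34 points, so the output gap is -2.5 × (-1.34) = 3.35%.
Actual GDP = 8871 × (1 + 3.35/100) = 8871 × 1.0335 ≈ 9168 billion.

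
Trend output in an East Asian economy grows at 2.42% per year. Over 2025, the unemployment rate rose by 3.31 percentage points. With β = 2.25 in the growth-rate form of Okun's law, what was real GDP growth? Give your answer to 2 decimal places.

Growth-rate Okun's law: g_Y = g_Y* - β × Δu.
g_Y = 2.42 - 2.25 × (3.31) = 2.42 - 7.4475 = -5.0275%, i.e. -5.03% to 2 d.p.

-5.03%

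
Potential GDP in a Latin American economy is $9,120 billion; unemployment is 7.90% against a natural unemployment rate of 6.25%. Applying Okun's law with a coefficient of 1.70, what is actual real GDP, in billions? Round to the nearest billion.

Unemployment gap = 7.9 - 6.25 = 1.65 points, so the output gap is -1.7 × 1.65 = -2.805%.
Actual GDP = 9120 × (1 - 2.805/100) = 9120 × 0.97195 ≈ 8864 billion.

$8,864 billion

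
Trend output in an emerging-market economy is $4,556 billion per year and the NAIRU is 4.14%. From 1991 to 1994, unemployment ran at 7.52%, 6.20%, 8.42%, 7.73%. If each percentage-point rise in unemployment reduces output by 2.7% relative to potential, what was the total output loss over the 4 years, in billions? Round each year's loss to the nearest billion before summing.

Year 1991: gap = -2.7 × (7.52 - 4.14) = -9.126%, loss ≈ 4556 × 9.126/100 ≈ 416.
Year 1992: gap = -2.7 × (6.2 - 4.14) = -5.562%, loss ≈ 4556 × 5.562/100 ≈ 253.
Year 1993: gap = -2.7 × (8.42 - 4.14) = -11.556%, loss ≈ 4556 × 11.556/100 ≈ 526.
Year 1994: gap = -2.7 × (7.73 - 4.14) = -9.693%, loss ≈ 4556 × 9.693/100 ≈ 442.
Total lost output = 416 + 253 + 526 + 442 = 1637 billion.

$1,637 billion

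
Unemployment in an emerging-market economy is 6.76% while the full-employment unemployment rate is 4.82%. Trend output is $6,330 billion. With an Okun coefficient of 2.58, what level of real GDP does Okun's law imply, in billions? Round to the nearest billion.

Unemployment gap = 6.76 - 4.82 = 1.94 points, so the output gap is -2.58 × 1.94 = -5.0052%.
Actual GDP = 6330 × (1 - 5.0052/100) = 6330 × 0.949948 ≈ 6013 billion.

$6,013 billion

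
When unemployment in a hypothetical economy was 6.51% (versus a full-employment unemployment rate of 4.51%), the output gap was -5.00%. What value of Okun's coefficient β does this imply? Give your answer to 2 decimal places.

Okun's law: output gap = -β × (u - u*).
-5.00 = -β × (6.51 - 4.51) = -β × 2, so β = 5/2 = 2.50.

β ≈ 2.50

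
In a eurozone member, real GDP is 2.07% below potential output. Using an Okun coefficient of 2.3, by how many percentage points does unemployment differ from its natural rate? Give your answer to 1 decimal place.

0.9 percentage points

Okun's law: output gap = -β × (u - u*), so u - u* = -(output gap)/β.
u - u* = -(-2.07)/2.3 = 0.9 percentage points.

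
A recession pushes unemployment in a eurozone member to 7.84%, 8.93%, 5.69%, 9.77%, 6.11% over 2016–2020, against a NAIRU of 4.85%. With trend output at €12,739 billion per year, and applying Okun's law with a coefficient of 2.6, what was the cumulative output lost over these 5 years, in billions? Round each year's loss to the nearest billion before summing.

€4,666 billion

Year 2016: gap = -2.6 × (7.84 - 4.85) = -7.774%, loss ≈ 12739 × 7.774/100 ≈ 990.
Year 2017: gap = -2.6 × (8.93 - 4.85) = -10.608%, loss ≈ 12739 × 10.608/100 ≈ 1351.
Year 2018: gap = -2.6 × (5.69 - 4.85) = -2.184%, loss ≈ 12739 × 2.184/100 ≈ 278.
Year 2019: gap = -2.6 × (9.77 - 4.85) = -12.792%, loss ≈ 12739 × 12.792/100 ≈ 1630.
Year 2020: gap = -2.6 × (6.11 - 4.85) = -3.276%, loss ≈ 12739 × 3.276/100 ≈ 417.
Total lost output = 990 + 1351 + 278 + 1630 + 417 = 4666 billion.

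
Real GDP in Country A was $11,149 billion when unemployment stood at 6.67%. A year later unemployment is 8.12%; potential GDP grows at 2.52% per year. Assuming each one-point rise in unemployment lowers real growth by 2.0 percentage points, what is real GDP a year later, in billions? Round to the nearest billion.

Δu = 8.12 - 6.67 = 1.45 points.
Okun's law (growth form): g_Y = g_Y* - β × Δu = 2.52 - 2.0 × (1.45) = 2.52 - 2.9 = -0.38%.
Real GDP in the next year = 11149 × (1 - 0.38/100) = 11149 × 0.9962 ≈ 11107 billion.

$11,107 billion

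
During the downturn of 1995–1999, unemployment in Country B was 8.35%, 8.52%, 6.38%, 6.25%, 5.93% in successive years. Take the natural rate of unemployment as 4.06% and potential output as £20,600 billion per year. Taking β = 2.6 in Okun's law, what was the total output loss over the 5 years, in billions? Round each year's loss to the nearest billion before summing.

£8,105 billion

Year 1995: gap = -2.6 × (8.35 - 4.06) = -11.154%, loss ≈ 20600 × 11.154/100 ≈ 2298.
Year 1996: gap = -2.6 × (8.52 - 4.06) = -11.596%, loss ≈ 20600 × 11.596/100 ≈ 2389.
Year 1997: gap = -2.6 × (6.38 - 4.06) = -6.032%, loss ≈ 20600 × 6.032/100 ≈ 1243.
Year 1998: gap = -2.6 × (6.25 - 4.06) = -5.694%, loss ≈ 20600 × 5.694/100 ≈ 1173.
Year 1999: gap = -2.6 × (5.93 - 4.06) = -4.862%, loss ≈ 20600 × 4.862/100 ≈ 1002.
Total lost output = 2298 + 2389 + 1243 + 1173 + 1002 = 8105 billion.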